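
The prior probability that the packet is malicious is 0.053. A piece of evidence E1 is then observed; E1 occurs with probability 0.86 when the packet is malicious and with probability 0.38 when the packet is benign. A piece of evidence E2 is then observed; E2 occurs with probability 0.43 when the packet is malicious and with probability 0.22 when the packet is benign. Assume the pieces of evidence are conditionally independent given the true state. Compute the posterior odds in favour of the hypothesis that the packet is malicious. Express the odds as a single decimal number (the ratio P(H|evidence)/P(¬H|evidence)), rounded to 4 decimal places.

Prior odds = 0.053/(1−0.053) = 0.055966.
Likelihood ratio for E1 = 0.86/0.38 = 2.2632.
Likelihood ratio for E2 = 0.43/0.22 = 1.9545.
Posterior odds = prior odds × LR₁ × LR₂ = 0.24756.

Posterior odds ≈ 0.2476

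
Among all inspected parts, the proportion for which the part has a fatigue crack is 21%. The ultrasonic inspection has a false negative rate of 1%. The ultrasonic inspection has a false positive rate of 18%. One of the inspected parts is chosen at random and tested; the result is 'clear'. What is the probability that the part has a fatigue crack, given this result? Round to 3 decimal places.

P(H | E) ≈ 0.003

Write H for 'the part has a fatigue crack'. Prior odds H:¬H = 0.21/0.79 = 0.26582. For the 'clear' outcome, the likelihood ratio is 0.01/0.82 = 0.012195.
Posterior odds = 0.26582 × 0.012195 = 0.0032417, so P(H|E) = 0.0032417/(1+0.0032417) = 0.003.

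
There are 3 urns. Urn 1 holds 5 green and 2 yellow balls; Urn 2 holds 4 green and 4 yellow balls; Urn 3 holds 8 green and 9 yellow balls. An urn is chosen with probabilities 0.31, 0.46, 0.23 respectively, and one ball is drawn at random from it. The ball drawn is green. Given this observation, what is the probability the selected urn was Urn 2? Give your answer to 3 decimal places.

Posterior probability ≈ 0.411

P(green|Urn 1) = 0.7143; P(green|Urn 2) = 0.5; P(green|Urn 3) = 0.4706.
Prior × likelihood for each source: 0.31·0.7143=0.2214, 0.46·0.5=0.2300, 0.23·0.4706=0.1082. Summing gives P(green) = 0.55966.
P(Urn 2 | green) = 0.2300 / 0.55966 = 0.411.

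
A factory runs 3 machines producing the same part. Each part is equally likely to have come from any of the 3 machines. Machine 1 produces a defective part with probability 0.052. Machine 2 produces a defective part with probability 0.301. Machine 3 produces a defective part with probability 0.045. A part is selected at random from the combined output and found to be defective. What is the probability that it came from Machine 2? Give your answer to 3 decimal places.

Tabulate prior·likelihood by source: [1] prior 0.333333, lik 0.052, product 0.01733; [2] prior 0.333333, lik 0.301, product 0.1003; [3] prior 0.333333, lik 0.045, product 0.01500.
Normalizing constant = 0.13267; the posterior for Machine 2 is its product over the sum, 0.1003/0.13267 = 0.756.

Posterior probability ≈ 0.756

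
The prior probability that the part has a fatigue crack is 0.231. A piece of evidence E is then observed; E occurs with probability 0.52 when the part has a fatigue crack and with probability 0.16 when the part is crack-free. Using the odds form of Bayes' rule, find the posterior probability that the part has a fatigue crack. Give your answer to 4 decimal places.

Prior odds = 0.231/(1−0.231) = 0.30039. In log-odds, ln(0.30039) = -1.2027.
Add log likelihood ratio: ln(3.2500) = 1.1787.
Posterior log-odds = -0.024018, so posterior odds = exp(-0.024018) = 0.97627. Converting, P(H|E) = 0.97627/1.9763 = 0.4940.

Posterior probability ≈ 0.4940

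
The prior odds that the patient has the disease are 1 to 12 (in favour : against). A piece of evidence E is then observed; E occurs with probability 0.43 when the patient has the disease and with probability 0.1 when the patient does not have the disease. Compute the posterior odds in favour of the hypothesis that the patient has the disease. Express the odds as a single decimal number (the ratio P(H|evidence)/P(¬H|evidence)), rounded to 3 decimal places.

Posterior odds ≈ 0.358

Prior odds = 1/12 = 0.083333. In log-odds, ln(0.083333) = -2.4849.
Add log likelihood ratio: ln(4.3000) = 1.4586.
Posterior log-odds = -1.0263, so posterior odds = exp(-1.0263) = 0.35833.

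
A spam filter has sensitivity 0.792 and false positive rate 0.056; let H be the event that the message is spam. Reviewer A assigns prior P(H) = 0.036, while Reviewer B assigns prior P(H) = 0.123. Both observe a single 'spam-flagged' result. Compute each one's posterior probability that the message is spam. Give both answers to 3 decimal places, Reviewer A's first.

The likelihood ratio for a 'spam-flagged' result is 0.792/0.056 = 14.143.
Reviewer A: prior odds 0.036/0.964 = 0.037344; posterior odds 0.52816; posterior probability 0.346.
Reviewer B: prior odds 0.123/0.877 = 0.14025; posterior odds 1.9835; posterior probability 0.665.

Reviewer A: 0.346; Reviewer B: 0.665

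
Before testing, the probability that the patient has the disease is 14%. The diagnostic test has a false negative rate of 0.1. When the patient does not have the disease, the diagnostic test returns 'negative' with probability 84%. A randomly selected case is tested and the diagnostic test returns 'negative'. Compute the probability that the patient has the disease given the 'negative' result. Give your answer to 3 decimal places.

Let H be the event that the patient has the disease. P(H) = 0.14, so P(¬H) = 0.86. With E the 'negative' result, P(E|H) = 0.1 and P(E|¬H) = 0.84.
P(E) = 0.1·0.14 + 0.84·0.86 = 0.014000 + 0.72240 = 0.73640.
By Bayes' theorem, P(H|E) = 0.014000 / 0.73640 = 0.019.

P(H | E) ≈ 0.019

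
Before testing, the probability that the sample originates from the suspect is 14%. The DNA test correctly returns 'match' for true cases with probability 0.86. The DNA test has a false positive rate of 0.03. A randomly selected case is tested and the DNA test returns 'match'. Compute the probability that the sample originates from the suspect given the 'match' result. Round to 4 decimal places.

P(H | E) ≈ 0.8235

Write H for 'the sample originates from the suspect'. Prior odds H:¬H = 0.14/0.86 = 0.16279. For the 'match' outcome, the likelihood ratio is 0.86/0.03 = 28.667.
Posterior odds = 0.16279 × 28.667 = 4.6667, so P(H|E) = 4.6667/(1+4.6667) = 0.8235.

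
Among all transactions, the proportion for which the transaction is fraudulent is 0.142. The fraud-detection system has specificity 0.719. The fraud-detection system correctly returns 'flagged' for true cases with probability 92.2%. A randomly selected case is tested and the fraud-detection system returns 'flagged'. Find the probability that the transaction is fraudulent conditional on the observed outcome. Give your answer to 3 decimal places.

Write H for 'the transaction is fraudulent'. Prior odds H:¬H = 0.142/0.858 = 0.16550. For the 'flagged' outcome, the likelihood ratio is 0.922/0.281 = 3.2811.
Posterior odds = 0.16550 × 3.2811 = 0.54303, so P(H|E) = 0.54303/(1+0.54303) = 0.352.

P(H | E) ≈ 0.352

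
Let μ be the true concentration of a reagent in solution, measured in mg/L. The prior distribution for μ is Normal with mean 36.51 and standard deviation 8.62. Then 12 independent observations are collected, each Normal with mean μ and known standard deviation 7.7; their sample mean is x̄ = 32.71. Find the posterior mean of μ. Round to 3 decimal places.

Prior precision 1/τ₀² = 1/8.62² = 0.0134582; data precision n/σ² = 12/7.7² = 0.202395.
Posterior precision = 0.0134582 + 0.202395 = 0.215853.
Posterior mean = (0.0134582·36.51 + 0.202395·32.71) / 0.215853 = 32.947.

Posterior mean ≈ 32.947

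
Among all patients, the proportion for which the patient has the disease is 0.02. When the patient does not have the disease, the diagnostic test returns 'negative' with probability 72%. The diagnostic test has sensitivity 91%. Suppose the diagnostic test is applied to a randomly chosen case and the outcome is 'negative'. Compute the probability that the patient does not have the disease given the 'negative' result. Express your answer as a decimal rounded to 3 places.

Write H for 'the patient has the disease'. Prior odds H:¬H = 0.02/0.98 = 0.020408. For the 'negative' outcome, the likelihood ratio is 0.09/0.72 = 0.12500.
Posterior odds = 0.020408 × 0.12500 = 0.0025510, so P(H|E) = 0.0025510/(1+0.0025510) = 0.003. Then P(¬H|E) = 1 − 0.003 = 0.997.

P(¬H | E) ≈ 0.997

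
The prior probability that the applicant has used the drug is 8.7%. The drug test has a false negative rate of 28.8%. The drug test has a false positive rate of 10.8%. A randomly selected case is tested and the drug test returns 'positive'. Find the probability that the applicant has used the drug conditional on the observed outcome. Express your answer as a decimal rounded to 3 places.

P(H | E) ≈ 0.386

Write H for 'the applicant has used the drug'. Prior odds H:¬H = 0.087/0.913 = 0.095290. For the 'positive' outcome, the likelihood ratio is 0.712/0.108 = 6.5926.
Posterior odds = 0.095290 × 6.5926 = 0.62821, so P(H|E) = 0.62821/(1+0.62821) = 0.386.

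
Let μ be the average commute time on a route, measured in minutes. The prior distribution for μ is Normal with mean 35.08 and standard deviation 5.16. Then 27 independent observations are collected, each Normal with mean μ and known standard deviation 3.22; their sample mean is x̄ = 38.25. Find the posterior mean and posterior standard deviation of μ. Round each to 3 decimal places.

Posterior mean ≈ 38.205; posterior SD ≈ 0.615

With known σ, the Normal prior is conjugate. Weight on the data is w = (n/σ²)/(n/σ² + 1/τ₀²) = 2.60407/(2.60407+0.0375578) = 0.98578.
Posterior mean = w·x̄ + (1−w)·μ₀ = 0.98578·38.25 + 0.014218·35.08 = 38.205. Posterior variance = 1/(2.60407+0.0375578) = 0.378555, so SD = 0.615.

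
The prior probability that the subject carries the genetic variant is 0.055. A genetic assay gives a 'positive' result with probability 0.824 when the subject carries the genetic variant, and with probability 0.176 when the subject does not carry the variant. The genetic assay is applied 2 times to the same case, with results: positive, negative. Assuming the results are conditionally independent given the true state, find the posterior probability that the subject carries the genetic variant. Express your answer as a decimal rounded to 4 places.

Posterior P(H) ≈ 0.0550

Let H be the event that the subject carries the genetic variant; start with P(H) = 0.055. P('positive'|H) = 0.824, P('positive'|¬H) = 0.176.
Update on result 1 ('positive'): P(H) ← 0.824·0.0550 / (0.824·0.0550 + 0.176·0.9450) = 0.045320/0.21164 = 0.2141.
Update on result 2 ('negative'): P(H) ← 0.176·0.2141 / (0.176·0.2141 + 0.824·0.7859) = 0.037688/0.68524 = 0.0550.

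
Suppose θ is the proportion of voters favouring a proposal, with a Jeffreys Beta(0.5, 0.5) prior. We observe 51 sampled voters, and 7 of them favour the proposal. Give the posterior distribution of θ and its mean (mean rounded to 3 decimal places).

Observing 7 successes and 44 failures updates Beta(0.5, 0.5) by adding the success and failure counts to the two shape parameters: α = 0.5+7 = 7.5, β = 0.5+44 = 44.5.
Posterior mean = α/(α+β) = 7.5/52 = 0.144.

Posterior: Beta(7.5, 44.5); mean ≈ 0.144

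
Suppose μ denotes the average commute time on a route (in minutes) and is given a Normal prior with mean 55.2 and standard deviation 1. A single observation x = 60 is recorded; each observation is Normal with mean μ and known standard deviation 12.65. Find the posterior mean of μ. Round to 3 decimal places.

Posterior mean ≈ 55.230

Prior precision 1/τ₀² = 1/1² = 1.00000; data precision n/σ² = 1/12.65² = 0.00624912.
Posterior precision = 1.00000 + 0.00624912 = 1.00625.
Posterior mean = (1.00000·55.2 + 0.00624912·60) / 1.00625 = 55.230.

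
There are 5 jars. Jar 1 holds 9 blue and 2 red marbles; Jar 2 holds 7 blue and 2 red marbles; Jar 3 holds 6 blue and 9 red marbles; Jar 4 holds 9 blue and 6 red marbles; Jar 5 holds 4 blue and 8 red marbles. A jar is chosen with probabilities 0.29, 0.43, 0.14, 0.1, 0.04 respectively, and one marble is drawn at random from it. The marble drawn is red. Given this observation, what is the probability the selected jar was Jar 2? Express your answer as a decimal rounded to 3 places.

Tabulate prior·likelihood by source: [1] prior 0.29, lik 0.1818, product 0.05273; [2] prior 0.43, lik 0.2222, product 0.09556; [3] prior 0.14, lik 0.6, product 0.08400; [4] prior 0.1, lik 0.4, product 0.04000; [5] prior 0.04, lik 0.6667, product 0.02667.
Normalizing constant = 0.29895; the posterior for Jar 2 is its product over the sum, 0.09556/0.29895 = 0.320.

Posterior probability ≈ 0.320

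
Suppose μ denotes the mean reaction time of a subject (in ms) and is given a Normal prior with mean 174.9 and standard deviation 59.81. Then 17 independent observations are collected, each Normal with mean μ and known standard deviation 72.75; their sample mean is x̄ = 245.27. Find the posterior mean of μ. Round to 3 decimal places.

Prior precision 1/τ₀² = 1/59.81² = 0.00027955; data precision n/σ² = 17/72.75² = 0.00321205.
Posterior precision = 0.00027955 + 0.00321205 = 0.00349160.
Posterior mean = (0.00027955·174.9 + 0.00321205·245.27) / 0.00349160 = 239.636.

Posterior mean ≈ 239.636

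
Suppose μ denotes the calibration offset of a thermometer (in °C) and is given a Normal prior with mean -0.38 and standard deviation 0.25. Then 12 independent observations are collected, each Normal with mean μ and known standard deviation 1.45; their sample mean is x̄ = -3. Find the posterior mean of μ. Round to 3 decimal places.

Posterior mean ≈ -1.069

Prior precision 1/τ₀² = 1/0.25² = 16.0000; data precision n/σ² = 12/1.45² = 5.70749.
Posterior precision = 16.0000 + 5.70749 = 21.7075.
Posterior mean = (16.0000·-0.38 + 5.70749·-3) / 21.7075 = -1.069.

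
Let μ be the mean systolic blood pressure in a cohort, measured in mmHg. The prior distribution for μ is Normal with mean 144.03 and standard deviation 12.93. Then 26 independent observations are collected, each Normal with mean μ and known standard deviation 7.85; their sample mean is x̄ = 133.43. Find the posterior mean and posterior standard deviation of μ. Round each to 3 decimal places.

Prior precision 1/τ₀² = 1/12.93² = 0.00598140; data precision n/σ² = 26/7.85² = 0.421924.
Posterior precision = 0.00598140 + 0.421924 = 0.427905, giving posterior SD = 1/√0.427905 = 1.529.
Posterior mean = (0.00598140·144.03 + 0.421924·133.43) / 0.427905 = 133.578.

Posterior mean ≈ 133.578; posterior SD ≈ 1.529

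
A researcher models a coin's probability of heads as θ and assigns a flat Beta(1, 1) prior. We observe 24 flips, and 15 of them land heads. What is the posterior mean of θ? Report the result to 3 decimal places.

Observing 15 successes and 9 failures updates Beta(1, 1) by adding the success and failure counts to the two shape parameters: α = 1+15 = 16, β = 1+9 = 10.
E[θ | data] = 16/(16+10) = 0.615.

Posterior mean ≈ 0.615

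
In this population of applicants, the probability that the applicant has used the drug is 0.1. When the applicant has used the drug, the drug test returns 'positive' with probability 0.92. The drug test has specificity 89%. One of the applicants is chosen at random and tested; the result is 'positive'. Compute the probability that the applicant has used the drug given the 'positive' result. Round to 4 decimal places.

P(H | E) ≈ 0.4817

Write H for 'the applicant has used the drug'. Prior odds H:¬H = 0.1/0.9 = 0.11111. For the 'positive' outcome, the likelihood ratio is 0.92/0.11 = 8.3636.
Posterior odds = 0.11111 × 8.3636 = 0.92929, so P(H|E) = 0.92929/(1+0.92929) = 0.4817.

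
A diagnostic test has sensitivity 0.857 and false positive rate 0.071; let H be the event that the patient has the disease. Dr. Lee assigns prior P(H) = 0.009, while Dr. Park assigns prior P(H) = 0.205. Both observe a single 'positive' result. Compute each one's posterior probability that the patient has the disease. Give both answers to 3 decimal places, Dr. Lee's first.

The likelihood ratio for a 'positive' result is 0.857/0.071 = 12.070.
Dr. Lee: prior odds 0.009/0.991 = 0.0090817; posterior odds 0.10962; posterior probability 0.099.
Dr. Park: prior odds 0.205/0.795 = 0.25786; posterior odds 3.1125; posterior probability 0.757.

Dr. Lee: 0.099; Dr. Park: 0.757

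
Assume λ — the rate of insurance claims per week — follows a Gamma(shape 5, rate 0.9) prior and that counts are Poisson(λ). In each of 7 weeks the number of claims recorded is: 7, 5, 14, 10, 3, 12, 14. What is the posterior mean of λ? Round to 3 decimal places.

Posterior mean ≈ 8.861

The Poisson likelihood adds the total count to the shape and the number of exposure periods to the rate. Here ∑xᵢ = 65 and n = 7, so shape 5→70 and rate 0.9→7.9.
E[λ | data] = 70/7.9 = 8.861.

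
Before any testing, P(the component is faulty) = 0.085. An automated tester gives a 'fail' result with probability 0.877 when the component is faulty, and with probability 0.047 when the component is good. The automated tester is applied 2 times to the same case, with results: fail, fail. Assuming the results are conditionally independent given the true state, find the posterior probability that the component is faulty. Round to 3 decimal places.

Posterior P(H) ≈ 0.970

With H the event that the component is faulty, the joint likelihood of the observed sequence is P(data|H) = 0.877·0.877 = 0.76913 and P(data|¬H) = 0.047·0.047 = 0.0022090.
Bayes: P(H|data) = 0.085·0.76913 / (0.085·0.76913 + 0.915·0.0022090) = 0.065376/0.067397 = 0.9700.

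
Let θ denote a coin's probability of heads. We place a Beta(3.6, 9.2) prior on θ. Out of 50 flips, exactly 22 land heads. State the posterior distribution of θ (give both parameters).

The binomial likelihood is conjugate to the Beta prior: with 22 successes and 28 failures, the posterior is Beta(3.6+22, 9.2+28) = Beta(25.6, 37.2).

Posterior: Beta(25.6, 37.2)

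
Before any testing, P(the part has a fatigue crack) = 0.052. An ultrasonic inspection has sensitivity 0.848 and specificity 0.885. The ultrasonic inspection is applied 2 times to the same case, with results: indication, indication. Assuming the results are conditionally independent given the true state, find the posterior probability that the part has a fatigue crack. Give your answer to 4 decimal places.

Let H be the event that the part has a fatigue crack; start with P(H) = 0.052. P('indication'|H) = 0.848, P('indication'|¬H) = 0.115.
Update on result 1 ('indication'): P(H) ← 0.848·0.0520 / (0.848·0.0520 + 0.115·0.9480) = 0.044096/0.15312 = 0.2880.
Update on result 2 ('indication'): P(H) ← 0.848·0.2880 / (0.848·0.2880 + 0.115·0.7120) = 0.24422/0.32610 = 0.7489.

Posterior P(H) ≈ 0.7489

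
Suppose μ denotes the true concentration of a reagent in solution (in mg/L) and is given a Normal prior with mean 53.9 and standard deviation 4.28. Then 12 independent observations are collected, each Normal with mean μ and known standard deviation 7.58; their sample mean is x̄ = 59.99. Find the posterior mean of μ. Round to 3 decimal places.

Prior precision 1/τ₀² = 1/4.28² = 0.0545899; data precision n/σ² = 12/7.58² = 0.208854.
Posterior precision = 0.0545899 + 0.208854 = 0.263444.
Posterior mean = (0.0545899·53.9 + 0.208854·59.99) / 0.263444 = 58.728.

Posterior mean ≈ 58.728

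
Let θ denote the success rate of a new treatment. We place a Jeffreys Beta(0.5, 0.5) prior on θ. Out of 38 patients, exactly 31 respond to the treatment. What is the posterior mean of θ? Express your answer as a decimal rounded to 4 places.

Posterior mean ≈ 0.8077

Observing 31 successes and 7 failures updates Beta(0.5, 0.5) by adding the success and failure counts to the two shape parameters: α = 0.5+31 = 31.5, β = 0.5+7 = 7.5.
E[θ | data] = 31.5/(31.5+7.5) = 0.8077.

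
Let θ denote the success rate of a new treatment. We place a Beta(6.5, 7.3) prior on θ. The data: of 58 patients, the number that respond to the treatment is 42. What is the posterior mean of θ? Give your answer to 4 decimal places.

The binomial likelihood is conjugate to the Beta prior: with 42 successes and 16 failures, the posterior is Beta(6.5+42, 7.3+16) = Beta(48.5, 23.3).
E[θ | data] = 48.5/(48.5+23.3) = 0.6755.

Posterior mean ≈ 0.6755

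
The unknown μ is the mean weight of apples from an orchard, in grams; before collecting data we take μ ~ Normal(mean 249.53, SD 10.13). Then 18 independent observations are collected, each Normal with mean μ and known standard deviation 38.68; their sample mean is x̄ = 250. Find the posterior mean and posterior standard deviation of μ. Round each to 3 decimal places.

Posterior mean ≈ 249.790; posterior SD ≈ 6.777

Prior precision 1/τ₀² = 1/10.13² = 0.00974498; data precision n/σ² = 18/38.68² = 0.0120309.
Posterior precision = 0.00974498 + 0.0120309 = 0.0217759, giving posterior SD = 1/√0.0217759 = 6.777.
Posterior mean = (0.00974498·249.53 + 0.0120309·250) / 0.0217759 = 249.790.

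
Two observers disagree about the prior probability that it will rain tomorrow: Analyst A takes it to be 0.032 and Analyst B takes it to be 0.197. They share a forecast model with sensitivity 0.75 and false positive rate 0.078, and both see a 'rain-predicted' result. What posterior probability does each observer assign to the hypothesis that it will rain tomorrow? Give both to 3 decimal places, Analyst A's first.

Analyst A: 0.241; Analyst B: 0.702

P('+'|H) = 0.75, P('+'|¬H) = 0.078.
Analyst A: numerator 0.75·0.032 = 0.024000; evidence = 0.024000+0.078·0.968 = 0.099504; posterior = 0.241.
Analyst B: numerator 0.75·0.197 = 0.14775; evidence = 0.14775+0.078·0.803 = 0.21038; posterior = 0.702.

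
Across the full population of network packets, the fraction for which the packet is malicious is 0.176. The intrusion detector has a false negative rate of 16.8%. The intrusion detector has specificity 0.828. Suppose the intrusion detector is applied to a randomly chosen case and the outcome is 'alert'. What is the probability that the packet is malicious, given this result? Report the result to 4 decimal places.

P(H | E) ≈ 0.5082

Let H be the event that the packet is malicious. P(H) = 0.176, so P(¬H) = 0.824. With E the 'alert' result, P(E|H) = 0.832 and P(E|¬H) = 0.172.
P(E) = 0.832·0.176 + 0.172·0.824 = 0.14643 + 0.14173 = 0.28816.
By Bayes' theorem, P(H|E) = 0.14643 / 0.28816 = 0.5082.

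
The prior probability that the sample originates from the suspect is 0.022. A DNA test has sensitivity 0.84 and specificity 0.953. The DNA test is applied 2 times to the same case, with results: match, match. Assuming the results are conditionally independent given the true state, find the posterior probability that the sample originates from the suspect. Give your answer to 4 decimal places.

Posterior P(H) ≈ 0.8778

With H the event that the sample originates from the suspect, the joint likelihood of the observed sequence is P(data|H) = 0.84·0.84 = 0.70560 and P(data|¬H) = 0.047·0.047 = 0.0022090.
Bayes: P(H|data) = 0.022·0.70560 / (0.022·0.70560 + 0.978·0.0022090) = 0.015523/0.017684 = 0.8778.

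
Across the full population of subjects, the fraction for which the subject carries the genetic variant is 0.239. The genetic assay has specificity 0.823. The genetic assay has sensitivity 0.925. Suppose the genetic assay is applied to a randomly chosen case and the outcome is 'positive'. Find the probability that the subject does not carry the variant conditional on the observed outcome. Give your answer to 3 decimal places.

P(¬H | E) ≈ 0.379

Let H be the event that the subject carries the genetic variant. P(H) = 0.239, so P(¬H) = 0.761. With E the 'positive' result, P(E|H) = 0.925 and P(E|¬H) = 0.177.
P(E) = 0.925·0.239 + 0.177·0.761 = 0.22107 + 0.13470 = 0.35577.
By Bayes' theorem, P(H|E) = 0.22107 / 0.35577 = 0.621. Hence P(¬H|E) = 1 − 0.621 = 0.379.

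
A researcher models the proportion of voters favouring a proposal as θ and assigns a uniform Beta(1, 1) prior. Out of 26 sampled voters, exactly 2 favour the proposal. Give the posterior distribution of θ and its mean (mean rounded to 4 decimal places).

Posterior: Beta(3, 25); mean ≈ 0.1071

Observing 2 successes and 24 failures updates Beta(1, 1) by adding the success and failure counts to the two shape parameters: α = 1+2 = 3, β = 1+24 = 25.
Posterior mean = α/(α+β) = 3/28 = 0.1071.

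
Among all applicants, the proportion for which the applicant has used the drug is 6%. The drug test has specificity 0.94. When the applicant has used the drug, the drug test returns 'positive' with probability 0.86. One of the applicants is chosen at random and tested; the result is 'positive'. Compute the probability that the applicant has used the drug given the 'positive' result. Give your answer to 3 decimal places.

P(H | E) ≈ 0.478

Let H be the event that the applicant has used the drug. P(H) = 0.06, so P(¬H) = 0.94. With E the 'positive' result, P(E|H) = 0.86 and P(E|¬H) = 0.06.
P(E) = 0.86·0.06 + 0.06·0.94 = 0.051600 + 0.056400 = 0.10800.
By Bayes' theorem, P(H|E) = 0.051600 / 0.10800 = 0.478.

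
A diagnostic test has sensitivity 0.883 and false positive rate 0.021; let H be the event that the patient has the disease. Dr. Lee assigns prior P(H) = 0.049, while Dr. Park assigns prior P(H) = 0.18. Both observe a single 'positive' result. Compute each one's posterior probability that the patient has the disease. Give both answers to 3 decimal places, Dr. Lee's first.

P('+'|H) = 0.883, P('+'|¬H) = 0.021.
Dr. Lee: numerator 0.883·0.049 = 0.043267; evidence = 0.043267+0.021·0.951 = 0.063238; posterior = 0.684.
Dr. Park: numerator 0.883·0.18 = 0.15894; evidence = 0.15894+0.021·0.82 = 0.17616; posterior = 0.902.

Dr. Lee: 0.684; Dr. Park: 0.902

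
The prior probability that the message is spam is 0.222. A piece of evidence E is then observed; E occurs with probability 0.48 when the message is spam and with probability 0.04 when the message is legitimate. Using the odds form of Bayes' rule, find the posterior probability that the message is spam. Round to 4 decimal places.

Posterior probability ≈ 0.7740

Prior odds = 0.222/(1−0.222) = 0.28535.
Likelihood ratio for E = 0.48/0.04 = 12.000.
Posterior odds = prior odds × LR = 3.4242.
Posterior probability = odds/(1+odds) = 3.4242/4.4242 = 0.7740.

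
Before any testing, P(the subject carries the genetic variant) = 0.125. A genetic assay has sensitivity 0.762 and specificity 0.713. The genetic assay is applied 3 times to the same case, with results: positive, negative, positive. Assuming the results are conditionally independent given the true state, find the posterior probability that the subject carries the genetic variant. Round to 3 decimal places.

Let H be the event that the subject carries the genetic variant; start with P(H) = 0.125. P('positive'|H) = 0.762, P('positive'|¬H) = 0.287.
Update on result 1 ('positive'): P(H) ← 0.762·0.1250 / (0.762·0.1250 + 0.287·0.8750) = 0.095250/0.34637 = 0.2750.
Update on result 2 ('negative'): P(H) ← 0.238·0.2750 / (0.238·0.2750 + 0.713·0.7250) = 0.065448/0.58238 = 0.1124.
Update on result 3 ('positive'): P(H) ← 0.762·0.1124 / (0.762·0.1124 + 0.287·0.8876) = 0.085634/0.34038 = 0.2516.

Posterior P(H) ≈ 0.252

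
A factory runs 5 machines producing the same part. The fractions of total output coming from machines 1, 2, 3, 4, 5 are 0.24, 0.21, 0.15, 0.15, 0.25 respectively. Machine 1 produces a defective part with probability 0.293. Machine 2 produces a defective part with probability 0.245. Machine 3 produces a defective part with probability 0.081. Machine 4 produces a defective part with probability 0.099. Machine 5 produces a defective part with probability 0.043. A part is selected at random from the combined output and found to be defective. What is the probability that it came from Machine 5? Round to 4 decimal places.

Posterior probability ≈ 0.0674

Tabulate prior·likelihood by source: [1] prior 0.24, lik 0.293, product 0.07032; [2] prior 0.21, lik 0.245, product 0.05145; [3] prior 0.15, lik 0.081, product 0.01215; [4] prior 0.15, lik 0.099, product 0.01485; [5] prior 0.25, lik 0.043, product 0.01075.
Normalizing constant = 0.15952; the posterior for Machine 5 is its product over the sum, 0.01075/0.15952 = 0.0674.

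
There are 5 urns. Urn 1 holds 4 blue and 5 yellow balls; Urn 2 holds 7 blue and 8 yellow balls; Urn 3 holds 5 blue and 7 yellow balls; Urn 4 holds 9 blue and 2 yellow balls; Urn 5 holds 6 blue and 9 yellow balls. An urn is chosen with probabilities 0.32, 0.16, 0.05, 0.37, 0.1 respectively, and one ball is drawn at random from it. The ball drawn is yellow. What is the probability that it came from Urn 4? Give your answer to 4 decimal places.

Posterior probability ≈ 0.1603

Tabulate prior·likelihood by source: [1] prior 0.32, lik 0.5556, product 0.1778; [2] prior 0.16, lik 0.5333, product 0.08533; [3] prior 0.05, lik 0.5833, product 0.02917; [4] prior 0.37, lik 0.1818, product 0.06727; [5] prior 0.1, lik 0.6, product 0.06000.
Normalizing constant = 0.41955; the posterior for Urn 4 is its product over the sum, 0.06727/0.41955 = 0.1603.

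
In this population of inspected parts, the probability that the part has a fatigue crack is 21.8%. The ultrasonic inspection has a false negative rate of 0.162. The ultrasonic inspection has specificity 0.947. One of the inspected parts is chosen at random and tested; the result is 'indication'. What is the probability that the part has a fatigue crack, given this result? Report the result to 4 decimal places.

P(H | E) ≈ 0.8151

Let H be the event that the part has a fatigue crack. P(H) = 0.218, so P(¬H) = 0.782. With E the 'indication' result, P(E|H) = 0.838 and P(E|¬H) = 0.053.
P(E) = 0.838·0.218 + 0.053·0.782 = 0.18268 + 0.041446 = 0.22413.
By Bayes' theorem, P(H|E) = 0.18268 / 0.22413 = 0.8151.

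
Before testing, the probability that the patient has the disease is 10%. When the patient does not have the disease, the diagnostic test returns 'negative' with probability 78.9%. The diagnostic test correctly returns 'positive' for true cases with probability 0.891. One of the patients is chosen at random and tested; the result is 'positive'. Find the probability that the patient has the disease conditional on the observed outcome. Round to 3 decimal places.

P(H | E) ≈ 0.319

Let H be the event that the patient has the disease. P(H) = 0.1, so P(¬H) = 0.9. With E the 'positive' result, P(E|H) = 0.891 and P(E|¬H) = 0.211.
P(E) = 0.891·0.1 + 0.211·0.9 = 0.089100 + 0.18990 = 0.27900.
By Bayes' theorem, P(H|E) = 0.089100 / 0.27900 = 0.319.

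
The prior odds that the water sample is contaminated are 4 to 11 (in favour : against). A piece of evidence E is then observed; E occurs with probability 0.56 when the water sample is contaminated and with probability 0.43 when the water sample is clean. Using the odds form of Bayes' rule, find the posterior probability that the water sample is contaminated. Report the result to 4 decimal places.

Prior odds = 4/11 = 0.36364.
Likelihood ratio for E = 0.56/0.43 = 1.3023.
Posterior odds = prior odds × LR = 0.47357.
Posterior probability = odds/(1+odds) = 0.47357/1.4736 = 0.3214.

Posterior probability ≈ 0.3214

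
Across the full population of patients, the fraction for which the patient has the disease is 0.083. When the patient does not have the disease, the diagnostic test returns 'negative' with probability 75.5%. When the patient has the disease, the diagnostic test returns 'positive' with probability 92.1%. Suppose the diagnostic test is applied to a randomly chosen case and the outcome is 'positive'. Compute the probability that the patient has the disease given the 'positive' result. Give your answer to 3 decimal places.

Write H for 'the patient has the disease'. Prior odds H:¬H = 0.083/0.917 = 0.090513. For the 'positive' outcome, the likelihood ratio is 0.921/0.245 = 3.7592.
Posterior odds = 0.090513 × 3.7592 = 0.34025, so P(H|E) = 0.34025/(1+0.34025) = 0.254.

P(H | E) ≈ 0.254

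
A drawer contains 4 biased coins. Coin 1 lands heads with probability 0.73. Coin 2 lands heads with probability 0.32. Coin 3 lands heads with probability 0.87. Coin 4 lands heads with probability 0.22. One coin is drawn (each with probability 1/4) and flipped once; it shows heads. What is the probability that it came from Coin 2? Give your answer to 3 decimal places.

P(heads|C1) = 0.73; P(heads|C2) = 0.32; P(heads|C3) = 0.87; P(heads|C4) = 0.22.
Prior × likelihood for each source: 0.25·0.73=0.1825, 0.25·0.32=0.08000, 0.25·0.87=0.2175, 0.25·0.22=0.05500. Summing gives P(heads) = 0.53500.
P(Coin 2 | heads) = 0.08000 / 0.53500 = 0.150.

Posterior probability ≈ 0.150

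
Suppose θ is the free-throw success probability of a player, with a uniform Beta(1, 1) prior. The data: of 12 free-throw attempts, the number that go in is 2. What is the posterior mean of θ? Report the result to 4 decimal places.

Posterior mean ≈ 0.2143

Observing 2 successes and 10 failures updates Beta(1, 1) by adding the success and failure counts to the two shape parameters: α = 1+2 = 3, β = 1+10 = 11.
Posterior mean = α/(α+β) = 3/14 = 0.2143.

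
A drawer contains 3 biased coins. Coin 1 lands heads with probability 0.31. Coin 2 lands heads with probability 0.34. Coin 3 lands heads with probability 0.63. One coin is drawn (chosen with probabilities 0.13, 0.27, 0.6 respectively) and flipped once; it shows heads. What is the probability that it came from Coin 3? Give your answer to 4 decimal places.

P(heads|C1) = 0.31; P(heads|C2) = 0.34; P(heads|C3) = 0.63.
Prior × likelihood for each source: 0.13·0.31=0.04030, 0.27·0.34=0.09180, 0.6·0.63=0.3780. Summing gives P(heads) = 0.51010.
P(Coin 3 | heads) = 0.3780 / 0.51010 = 0.7410.

Posterior probability ≈ 0.7410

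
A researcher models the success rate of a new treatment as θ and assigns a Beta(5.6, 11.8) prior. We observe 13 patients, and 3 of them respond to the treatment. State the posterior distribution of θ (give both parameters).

Posterior: Beta(8.6, 21.8)

Observing 3 successes and 10 failures updates Beta(5.6, 11.8) by adding the success and failure counts to the two shape parameters: α = 5.6+3 = 8.6, β = 11.8+10 = 21.8.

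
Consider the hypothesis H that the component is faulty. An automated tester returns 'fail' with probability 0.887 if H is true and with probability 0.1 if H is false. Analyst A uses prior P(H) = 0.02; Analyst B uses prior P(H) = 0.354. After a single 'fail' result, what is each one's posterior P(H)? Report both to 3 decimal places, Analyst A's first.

Analyst A: 0.153; Analyst B: 0.829

P('+'|H) = 0.887, P('+'|¬H) = 0.1.
Analyst A: numerator 0.887·0.02 = 0.017740; evidence = 0.017740+0.1·0.98 = 0.11574; posterior = 0.153.
Analyst B: numerator 0.887·0.354 = 0.31400; evidence = 0.31400+0.1·0.646 = 0.37860; posterior = 0.829.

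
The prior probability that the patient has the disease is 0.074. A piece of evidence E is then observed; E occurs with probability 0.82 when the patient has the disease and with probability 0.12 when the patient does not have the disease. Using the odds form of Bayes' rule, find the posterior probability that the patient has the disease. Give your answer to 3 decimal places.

Posterior probability ≈ 0.353

Prior odds = 0.074/(1−0.074) = 0.079914.
Likelihood ratio for E = 0.82/0.12 = 6.8333.
Posterior odds = prior odds × LR = 0.54608.
Posterior probability = odds/(1+odds) = 0.54608/1.5461 = 0.353.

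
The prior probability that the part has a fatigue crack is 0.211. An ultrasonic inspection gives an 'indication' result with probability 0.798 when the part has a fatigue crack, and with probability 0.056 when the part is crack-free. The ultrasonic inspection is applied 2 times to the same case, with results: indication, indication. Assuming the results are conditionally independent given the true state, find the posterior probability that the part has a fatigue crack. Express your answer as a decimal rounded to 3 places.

Posterior P(H) ≈ 0.982

Let H be the event that the part has a fatigue crack; start with P(H) = 0.211. P('indication'|H) = 0.798, P('indication'|¬H) = 0.056.
Update on result 1 ('indication'): P(H) ← 0.798·0.2110 / (0.798·0.2110 + 0.056·0.7890) = 0.16838/0.21256 = 0.7921.
Update on result 2 ('indication'): P(H) ← 0.798·0.7921 / (0.798·0.7921 + 0.056·0.2079) = 0.63212/0.64376 = 0.9819.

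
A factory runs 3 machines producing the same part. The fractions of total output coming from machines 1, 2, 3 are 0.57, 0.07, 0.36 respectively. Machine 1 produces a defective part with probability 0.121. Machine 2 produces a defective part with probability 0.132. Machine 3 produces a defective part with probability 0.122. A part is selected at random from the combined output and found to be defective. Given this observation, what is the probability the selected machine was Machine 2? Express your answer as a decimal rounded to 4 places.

Posterior probability ≈ 0.0757

Tabulate prior·likelihood by source: [1] prior 0.57, lik 0.121, product 0.06897; [2] prior 0.07, lik 0.132, product 0.009240; [3] prior 0.36, lik 0.122, product 0.04392.
Normalizing constant = 0.12213; the posterior for Machine 2 is its product over the sum, 0.009240/0.12213 = 0.0757.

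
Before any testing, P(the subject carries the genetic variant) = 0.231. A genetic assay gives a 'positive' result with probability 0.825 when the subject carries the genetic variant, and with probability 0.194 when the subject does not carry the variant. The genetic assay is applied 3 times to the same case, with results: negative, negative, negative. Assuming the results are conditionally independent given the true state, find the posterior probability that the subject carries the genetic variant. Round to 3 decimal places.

Posterior P(H) ≈ 0.003

Let H be the event that the subject carries the genetic variant; start with P(H) = 0.231. P('positive'|H) = 0.825, P('positive'|¬H) = 0.194.
Update on result 1 ('negative'): P(H) ← 0.175·0.2310 / (0.175·0.2310 + 0.806·0.7690) = 0.040425/0.66024 = 0.0612.
Update on result 2 ('negative'): P(H) ← 0.175·0.0612 / (0.175·0.0612 + 0.806·0.9388) = 0.010715/0.76737 = 0.0140.
Update on result 3 ('negative'): P(H) ← 0.175·0.0140 / (0.175·0.0140 + 0.806·0.9860) = 0.0024436/0.79719 = 0.0031.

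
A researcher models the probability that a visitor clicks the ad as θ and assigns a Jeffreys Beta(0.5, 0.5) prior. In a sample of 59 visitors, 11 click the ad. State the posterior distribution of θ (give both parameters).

Posterior: Beta(11.5, 48.5)

Observing 11 successes and 48 failures updates Beta(0.5, 0.5) by adding the success and failure counts to the two shape parameters: α = 0.5+11 = 11.5, β = 0.5+48 = 48.5.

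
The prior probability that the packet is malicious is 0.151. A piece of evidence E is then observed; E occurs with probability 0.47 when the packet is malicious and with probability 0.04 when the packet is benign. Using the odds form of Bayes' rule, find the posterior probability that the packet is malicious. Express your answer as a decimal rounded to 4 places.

Posterior probability ≈ 0.6764

Prior odds = 0.151/(1−0.151) = 0.17786. In log-odds, ln(0.17786) = -1.7268.
Add log likelihood ratio: ln(11.750) = 2.4639.
Posterior log-odds = 0.73707, so posterior odds = exp(0.73707) = 2.0898. Converting, P(H|E) = 2.0898/3.0898 = 0.6764.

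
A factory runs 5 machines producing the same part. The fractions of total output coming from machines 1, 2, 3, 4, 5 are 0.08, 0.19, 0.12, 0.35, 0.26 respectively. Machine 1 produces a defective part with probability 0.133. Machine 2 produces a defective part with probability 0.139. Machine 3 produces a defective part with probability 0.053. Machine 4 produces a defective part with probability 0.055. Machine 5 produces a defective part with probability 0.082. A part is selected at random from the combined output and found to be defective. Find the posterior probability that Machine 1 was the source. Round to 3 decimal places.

Posterior probability ≈ 0.127

P(defective|M1) = 0.133; P(defective|M2) = 0.139; P(defective|M3) = 0.053; P(defective|M4) = 0.055; P(defective|M5) = 0.082.
Prior × likelihood for each source: 0.08·0.133=0.01064, 0.19·0.139=0.02641, 0.12·0.053=0.006360, 0.35·0.055=0.01925, 0.26·0.082=0.02132. Summing gives P(defective) = 0.083980.
P(Machine 1 | defective) = 0.01064 / 0.083980 = 0.127.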